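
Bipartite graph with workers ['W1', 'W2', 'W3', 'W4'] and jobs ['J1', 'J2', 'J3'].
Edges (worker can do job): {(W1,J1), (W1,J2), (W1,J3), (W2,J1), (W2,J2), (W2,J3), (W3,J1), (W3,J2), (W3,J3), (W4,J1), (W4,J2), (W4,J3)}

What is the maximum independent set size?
Maximum independent set = 4

By König's theorem:
- Min vertex cover = Max matching = 3
- Max independent set = Total vertices - Min vertex cover
- Max independent set = 7 - 3 = 4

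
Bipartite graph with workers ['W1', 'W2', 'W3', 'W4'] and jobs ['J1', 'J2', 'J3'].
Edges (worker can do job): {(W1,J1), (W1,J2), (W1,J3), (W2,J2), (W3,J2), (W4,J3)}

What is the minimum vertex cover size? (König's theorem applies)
Minimum vertex cover size = 3

By König's theorem: in bipartite graphs,
min vertex cover = max matching = 3

Maximum matching has size 3, so minimum vertex cover also has size 3.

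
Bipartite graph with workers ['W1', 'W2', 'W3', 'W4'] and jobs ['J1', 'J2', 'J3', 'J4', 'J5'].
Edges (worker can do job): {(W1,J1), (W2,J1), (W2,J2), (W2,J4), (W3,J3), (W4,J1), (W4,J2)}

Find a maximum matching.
Matching: {(W1,J1), (W2,J4), (W3,J3), (W4,J2)}

Maximum matching (size 4):
  W1 → J1
  W2 → J4
  W3 → J3
  W4 → J2

Each worker is assigned to at most one job, and each job to at most one worker.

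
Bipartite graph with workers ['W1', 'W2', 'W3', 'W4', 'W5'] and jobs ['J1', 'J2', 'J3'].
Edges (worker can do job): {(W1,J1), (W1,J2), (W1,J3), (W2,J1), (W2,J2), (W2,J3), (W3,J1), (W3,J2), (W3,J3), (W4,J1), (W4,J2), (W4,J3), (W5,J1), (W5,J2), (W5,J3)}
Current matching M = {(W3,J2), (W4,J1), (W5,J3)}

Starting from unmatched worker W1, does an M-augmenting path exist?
No augmenting path from W1

Alternating search from W1 reaches jobs: {J1, J2, J3}.
Every reachable job is already matched in M, and following those matched edges back to workers exposes no further unvisited jobs.
No M-augmenting path from W1 exists.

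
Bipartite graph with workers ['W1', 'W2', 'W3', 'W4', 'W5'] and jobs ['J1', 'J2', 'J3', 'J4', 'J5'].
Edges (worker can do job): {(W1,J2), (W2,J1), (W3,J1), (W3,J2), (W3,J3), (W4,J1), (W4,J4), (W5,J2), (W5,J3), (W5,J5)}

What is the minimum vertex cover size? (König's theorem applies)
Minimum vertex cover size = 5

By König's theorem: in bipartite graphs,
min vertex cover = max matching = 5

Maximum matching has size 5, so minimum vertex cover also has size 5.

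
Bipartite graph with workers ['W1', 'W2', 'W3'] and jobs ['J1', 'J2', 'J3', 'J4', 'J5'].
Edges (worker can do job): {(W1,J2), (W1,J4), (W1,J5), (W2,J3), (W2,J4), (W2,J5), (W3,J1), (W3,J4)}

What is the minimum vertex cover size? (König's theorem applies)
Minimum vertex cover size = 3

By König's theorem: in bipartite graphs,
min vertex cover = max matching = 3

Maximum matching has size 3, so minimum vertex cover also has size 3.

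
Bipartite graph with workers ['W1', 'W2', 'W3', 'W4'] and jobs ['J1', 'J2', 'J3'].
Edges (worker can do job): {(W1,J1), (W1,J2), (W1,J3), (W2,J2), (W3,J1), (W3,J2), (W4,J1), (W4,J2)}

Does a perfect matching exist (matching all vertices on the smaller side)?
Yes, perfect matching exists (size 3)

Perfect matching: {(W1,J3), (W3,J1), (W4,J2)}
All 3 vertices on the smaller side are matched.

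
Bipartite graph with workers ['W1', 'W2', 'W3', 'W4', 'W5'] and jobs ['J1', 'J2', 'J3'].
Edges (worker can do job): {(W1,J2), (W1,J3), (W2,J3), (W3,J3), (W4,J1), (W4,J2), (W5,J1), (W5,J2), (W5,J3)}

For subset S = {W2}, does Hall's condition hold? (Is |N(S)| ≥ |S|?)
Yes: |N(S)| = 1, |S| = 1

Subset S = {W2}
Neighbors N(S) = {J3}

|N(S)| = 1, |S| = 1
Hall's condition: |N(S)| ≥ |S| is satisfied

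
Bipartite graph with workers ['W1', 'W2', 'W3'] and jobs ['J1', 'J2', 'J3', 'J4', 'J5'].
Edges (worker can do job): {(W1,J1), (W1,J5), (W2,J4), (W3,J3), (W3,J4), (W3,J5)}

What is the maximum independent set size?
Maximum independent set = 5

By König's theorem:
- Min vertex cover = Max matching = 3
- Max independent set = Total vertices - Min vertex cover
- Max independent set = 8 - 3 = 5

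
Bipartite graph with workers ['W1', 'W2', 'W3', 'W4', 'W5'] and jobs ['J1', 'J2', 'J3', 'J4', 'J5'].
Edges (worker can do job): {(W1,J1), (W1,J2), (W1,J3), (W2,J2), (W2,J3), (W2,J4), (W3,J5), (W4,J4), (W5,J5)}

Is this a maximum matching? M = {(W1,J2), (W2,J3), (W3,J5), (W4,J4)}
Yes, size 4 is maximum

Proposed matching has size 4.
Maximum matching size for this graph: 4.

This is a maximum matching.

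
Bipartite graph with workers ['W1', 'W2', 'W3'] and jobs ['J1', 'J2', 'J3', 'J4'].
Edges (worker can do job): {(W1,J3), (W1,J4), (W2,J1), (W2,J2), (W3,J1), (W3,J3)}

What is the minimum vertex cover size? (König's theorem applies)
Minimum vertex cover size = 3

By König's theorem: in bipartite graphs,
min vertex cover = max matching = 3

Maximum matching has size 3, so minimum vertex cover also has size 3.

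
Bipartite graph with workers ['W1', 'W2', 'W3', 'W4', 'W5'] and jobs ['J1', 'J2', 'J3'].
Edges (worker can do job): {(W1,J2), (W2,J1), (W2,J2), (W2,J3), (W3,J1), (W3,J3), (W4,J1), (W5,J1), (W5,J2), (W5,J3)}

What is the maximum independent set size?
Maximum independent set = 5

By König's theorem:
- Min vertex cover = Max matching = 3
- Max independent set = Total vertices - Min vertex cover
- Max independent set = 8 - 3 = 5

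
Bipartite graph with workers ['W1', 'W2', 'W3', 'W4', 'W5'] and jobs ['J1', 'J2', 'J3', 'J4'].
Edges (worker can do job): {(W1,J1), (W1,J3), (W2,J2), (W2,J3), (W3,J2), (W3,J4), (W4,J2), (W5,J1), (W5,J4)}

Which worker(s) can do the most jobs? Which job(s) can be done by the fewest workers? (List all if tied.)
Most versatile: W1, W2, W3, W5 (2 jobs); Least covered: J1, J3, J4 (2 workers)

Worker degrees (jobs they can do): W1:2, W2:2, W3:2, W4:1, W5:2
Job degrees (workers who can do it): J1:2, J2:3, J3:2, J4:2

Maximum worker degree is 2, achieved by: W1, W2, W3, W5
Minimum job degree is 2, achieved by: J1, J3, J4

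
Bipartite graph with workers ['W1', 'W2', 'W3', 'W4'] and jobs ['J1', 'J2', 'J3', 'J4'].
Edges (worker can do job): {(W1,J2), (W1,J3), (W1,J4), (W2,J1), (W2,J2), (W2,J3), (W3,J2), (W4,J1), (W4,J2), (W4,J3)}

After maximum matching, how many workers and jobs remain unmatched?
Unmatched: 0 workers, 0 jobs

Maximum matching size: 4
Workers: 4 total, 4 matched, 0 unmatched
Jobs: 4 total, 4 matched, 0 unmatched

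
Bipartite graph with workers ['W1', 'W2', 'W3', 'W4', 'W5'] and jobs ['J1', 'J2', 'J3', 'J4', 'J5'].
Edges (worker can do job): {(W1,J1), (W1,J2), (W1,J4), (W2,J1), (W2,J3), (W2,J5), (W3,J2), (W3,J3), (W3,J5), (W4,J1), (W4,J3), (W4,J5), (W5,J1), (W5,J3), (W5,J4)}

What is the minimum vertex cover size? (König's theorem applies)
Minimum vertex cover size = 5

By König's theorem: in bipartite graphs,
min vertex cover = max matching = 5

Maximum matching has size 5, so minimum vertex cover also has size 5.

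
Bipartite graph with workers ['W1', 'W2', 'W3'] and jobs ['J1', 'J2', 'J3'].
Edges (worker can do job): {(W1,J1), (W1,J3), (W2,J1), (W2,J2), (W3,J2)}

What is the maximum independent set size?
Maximum independent set = 3

By König's theorem:
- Min vertex cover = Max matching = 3
- Max independent set = Total vertices - Min vertex cover
- Max independent set = 6 - 3 = 3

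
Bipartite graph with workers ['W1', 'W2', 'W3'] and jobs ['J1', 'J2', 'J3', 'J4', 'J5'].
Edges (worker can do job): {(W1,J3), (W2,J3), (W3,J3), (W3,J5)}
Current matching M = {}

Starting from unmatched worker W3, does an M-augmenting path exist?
Yes: W3 → J5

An M-augmenting path alternates non-matching / matching edges, starting and ending at unmatched vertices.
Path: W3 → J5
(J5 is unmatched in M, so the path is augmenting.)
Flipping edges along this path would increase |M| from 0 to 1.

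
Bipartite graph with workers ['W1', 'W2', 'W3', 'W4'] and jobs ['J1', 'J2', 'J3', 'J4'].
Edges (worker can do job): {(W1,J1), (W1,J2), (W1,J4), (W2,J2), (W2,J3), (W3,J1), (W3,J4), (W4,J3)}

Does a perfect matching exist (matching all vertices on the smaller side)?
Yes, perfect matching exists (size 4)

Perfect matching: {(W1,J4), (W2,J2), (W3,J1), (W4,J3)}
All 4 vertices on the smaller side are matched.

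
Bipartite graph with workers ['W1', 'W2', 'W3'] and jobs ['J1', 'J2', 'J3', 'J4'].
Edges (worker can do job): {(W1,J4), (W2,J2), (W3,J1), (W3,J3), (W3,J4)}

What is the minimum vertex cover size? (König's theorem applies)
Minimum vertex cover size = 3

By König's theorem: in bipartite graphs,
min vertex cover = max matching = 3

Maximum matching has size 3, so minimum vertex cover also has size 3.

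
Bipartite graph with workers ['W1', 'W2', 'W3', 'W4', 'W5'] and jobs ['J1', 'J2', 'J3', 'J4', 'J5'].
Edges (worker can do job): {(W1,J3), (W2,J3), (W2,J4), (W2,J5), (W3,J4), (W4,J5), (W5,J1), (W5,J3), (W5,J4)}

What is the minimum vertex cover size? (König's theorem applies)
Minimum vertex cover size = 4

By König's theorem: in bipartite graphs,
min vertex cover = max matching = 4

Maximum matching has size 4, so minimum vertex cover also has size 4.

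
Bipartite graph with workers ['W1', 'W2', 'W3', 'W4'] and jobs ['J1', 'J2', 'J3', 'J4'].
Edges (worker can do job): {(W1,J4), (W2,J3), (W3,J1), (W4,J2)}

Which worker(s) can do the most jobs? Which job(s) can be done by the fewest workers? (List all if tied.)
Most versatile: W1, W2, W3, W4 (1 jobs); Least covered: J1, J2, J3, J4 (1 workers)

Worker degrees (jobs they can do): W1:1, W2:1, W3:1, W4:1
Job degrees (workers who can do it): J1:1, J2:1, J3:1, J4:1

Maximum worker degree is 1, achieved by: W1, W2, W3, W4
Minimum job degree is 1, achieved by: J1, J2, J3, J4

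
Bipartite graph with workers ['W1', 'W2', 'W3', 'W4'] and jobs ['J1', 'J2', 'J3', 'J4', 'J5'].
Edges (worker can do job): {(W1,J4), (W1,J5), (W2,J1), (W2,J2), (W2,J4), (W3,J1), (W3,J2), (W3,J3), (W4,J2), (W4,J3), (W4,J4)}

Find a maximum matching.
Matching: {(W1,J5), (W2,J4), (W3,J1), (W4,J3)}

Maximum matching (size 4):
  W1 → J5
  W2 → J4
  W3 → J1
  W4 → J3

Each worker is assigned to at most one job, and each job to at most one worker.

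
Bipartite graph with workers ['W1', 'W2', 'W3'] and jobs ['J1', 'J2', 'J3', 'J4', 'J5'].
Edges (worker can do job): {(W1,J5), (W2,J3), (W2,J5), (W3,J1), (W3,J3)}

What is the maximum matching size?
Maximum matching size = 3

Maximum matching: {(W1,J5), (W2,J3), (W3,J1)}
Size: 3

This assigns 3 workers to 3 distinct jobs.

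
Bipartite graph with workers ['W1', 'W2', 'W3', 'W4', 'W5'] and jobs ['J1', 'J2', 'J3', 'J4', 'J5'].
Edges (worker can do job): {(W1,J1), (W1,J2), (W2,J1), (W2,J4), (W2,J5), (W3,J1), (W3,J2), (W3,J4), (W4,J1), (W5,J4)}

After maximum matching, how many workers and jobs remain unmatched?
Unmatched: 1 workers, 1 jobs

Maximum matching size: 4
Workers: 5 total, 4 matched, 1 unmatched
Jobs: 5 total, 4 matched, 1 unmatched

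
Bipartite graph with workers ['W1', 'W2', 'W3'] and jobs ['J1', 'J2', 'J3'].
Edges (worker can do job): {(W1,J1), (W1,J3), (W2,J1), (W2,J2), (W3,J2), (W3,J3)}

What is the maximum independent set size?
Maximum independent set = 3

By König's theorem:
- Min vertex cover = Max matching = 3
- Max independent set = Total vertices - Min vertex cover
- Max independent set = 6 - 3 = 3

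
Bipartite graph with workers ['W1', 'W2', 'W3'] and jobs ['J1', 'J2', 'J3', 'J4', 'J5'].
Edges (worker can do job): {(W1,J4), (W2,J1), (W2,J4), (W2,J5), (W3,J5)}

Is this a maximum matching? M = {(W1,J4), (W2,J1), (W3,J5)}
Yes, size 3 is maximum

Proposed matching has size 3.
Maximum matching size for this graph: 3.

This is a maximum matching.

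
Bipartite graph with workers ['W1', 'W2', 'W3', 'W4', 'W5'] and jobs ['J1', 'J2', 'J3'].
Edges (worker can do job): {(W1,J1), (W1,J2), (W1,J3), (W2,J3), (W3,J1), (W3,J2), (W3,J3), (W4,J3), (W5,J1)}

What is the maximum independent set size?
Maximum independent set = 5

By König's theorem:
- Min vertex cover = Max matching = 3
- Max independent set = Total vertices - Min vertex cover
- Max independent set = 8 - 3 = 5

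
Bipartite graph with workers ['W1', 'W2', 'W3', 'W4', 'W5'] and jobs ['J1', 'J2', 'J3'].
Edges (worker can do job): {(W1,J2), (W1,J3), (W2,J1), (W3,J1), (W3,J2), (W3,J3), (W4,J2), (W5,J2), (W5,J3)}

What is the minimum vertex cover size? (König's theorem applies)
Minimum vertex cover size = 3

By König's theorem: in bipartite graphs,
min vertex cover = max matching = 3

Maximum matching has size 3, so minimum vertex cover also has size 3.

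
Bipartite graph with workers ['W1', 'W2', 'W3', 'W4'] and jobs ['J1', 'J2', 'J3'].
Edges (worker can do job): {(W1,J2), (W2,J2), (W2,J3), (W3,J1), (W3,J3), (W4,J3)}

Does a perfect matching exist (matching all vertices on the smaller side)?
Yes, perfect matching exists (size 3)

Perfect matching: {(W1,J2), (W3,J1), (W4,J3)}
All 3 vertices on the smaller side are matched.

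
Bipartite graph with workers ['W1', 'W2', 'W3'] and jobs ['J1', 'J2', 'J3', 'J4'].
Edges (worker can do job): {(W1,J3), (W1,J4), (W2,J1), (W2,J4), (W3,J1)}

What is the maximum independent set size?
Maximum independent set = 4

By König's theorem:
- Min vertex cover = Max matching = 3
- Max independent set = Total vertices - Min vertex cover
- Max independent set = 7 - 3 = 4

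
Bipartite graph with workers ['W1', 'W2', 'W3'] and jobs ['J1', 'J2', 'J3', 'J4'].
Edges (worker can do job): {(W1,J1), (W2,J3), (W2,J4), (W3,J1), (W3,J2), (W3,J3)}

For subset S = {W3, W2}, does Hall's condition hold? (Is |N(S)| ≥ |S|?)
Yes: |N(S)| = 4, |S| = 2

Subset S = {W3, W2}
Neighbors N(S) = {J1, J2, J3, J4}

|N(S)| = 4, |S| = 2
Hall's condition: |N(S)| ≥ |S| is satisfied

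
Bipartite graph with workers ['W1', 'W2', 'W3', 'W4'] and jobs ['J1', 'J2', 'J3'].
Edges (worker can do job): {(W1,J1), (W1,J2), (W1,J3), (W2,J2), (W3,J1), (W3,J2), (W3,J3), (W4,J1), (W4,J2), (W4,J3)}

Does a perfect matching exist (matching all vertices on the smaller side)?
Yes, perfect matching exists (size 3)

Perfect matching: {(W1,J2), (W3,J1), (W4,J3)}
All 3 vertices on the smaller side are matched.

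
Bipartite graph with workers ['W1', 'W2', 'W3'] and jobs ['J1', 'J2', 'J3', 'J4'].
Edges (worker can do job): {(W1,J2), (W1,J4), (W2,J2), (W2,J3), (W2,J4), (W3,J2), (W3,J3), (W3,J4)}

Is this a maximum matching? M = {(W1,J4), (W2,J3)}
No, size 2 is not maximum

Proposed matching has size 2.
Maximum matching size for this graph: 3.

This is NOT maximum - can be improved to size 3.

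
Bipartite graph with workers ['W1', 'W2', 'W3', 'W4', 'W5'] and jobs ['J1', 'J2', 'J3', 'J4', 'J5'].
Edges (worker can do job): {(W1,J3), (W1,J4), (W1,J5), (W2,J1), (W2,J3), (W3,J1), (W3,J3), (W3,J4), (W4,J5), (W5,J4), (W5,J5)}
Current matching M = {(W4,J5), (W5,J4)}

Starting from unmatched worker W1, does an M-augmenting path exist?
Yes: W1 → J3

An M-augmenting path alternates non-matching / matching edges, starting and ending at unmatched vertices.
Path: W1 → J3
(J3 is unmatched in M, so the path is augmenting.)
Flipping edges along this path would increase |M| from 2 to 3.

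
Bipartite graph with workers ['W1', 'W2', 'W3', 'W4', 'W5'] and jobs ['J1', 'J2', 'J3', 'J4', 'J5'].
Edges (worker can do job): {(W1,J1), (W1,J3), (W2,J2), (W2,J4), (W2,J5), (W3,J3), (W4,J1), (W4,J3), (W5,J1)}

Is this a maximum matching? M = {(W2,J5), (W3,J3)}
No, size 2 is not maximum

Proposed matching has size 2.
Maximum matching size for this graph: 3.

This is NOT maximum - can be improved to size 3.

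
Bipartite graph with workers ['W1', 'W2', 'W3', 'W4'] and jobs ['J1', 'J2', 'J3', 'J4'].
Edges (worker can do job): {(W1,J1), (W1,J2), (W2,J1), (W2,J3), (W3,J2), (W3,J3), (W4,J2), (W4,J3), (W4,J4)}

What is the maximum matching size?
Maximum matching size = 4

Maximum matching: {(W1,J1), (W2,J3), (W3,J2), (W4,J4)}
Size: 4

This assigns 4 workers to 4 distinct jobs.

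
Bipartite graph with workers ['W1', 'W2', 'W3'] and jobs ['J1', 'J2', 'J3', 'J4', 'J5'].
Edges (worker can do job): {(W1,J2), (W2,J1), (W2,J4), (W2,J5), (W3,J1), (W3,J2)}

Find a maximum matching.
Matching: {(W1,J2), (W2,J4), (W3,J1)}

Maximum matching (size 3):
  W1 → J2
  W2 → J4
  W3 → J1

Each worker is assigned to at most one job, and each job to at most one worker.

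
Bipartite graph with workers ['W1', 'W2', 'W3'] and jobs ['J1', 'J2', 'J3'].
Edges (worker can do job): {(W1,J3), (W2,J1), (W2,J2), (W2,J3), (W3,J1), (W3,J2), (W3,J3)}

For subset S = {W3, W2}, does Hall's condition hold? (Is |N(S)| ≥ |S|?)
Yes: |N(S)| = 3, |S| = 2

Subset S = {W3, W2}
Neighbors N(S) = {J1, J2, J3}

|N(S)| = 3, |S| = 2
Hall's condition: |N(S)| ≥ |S| is satisfied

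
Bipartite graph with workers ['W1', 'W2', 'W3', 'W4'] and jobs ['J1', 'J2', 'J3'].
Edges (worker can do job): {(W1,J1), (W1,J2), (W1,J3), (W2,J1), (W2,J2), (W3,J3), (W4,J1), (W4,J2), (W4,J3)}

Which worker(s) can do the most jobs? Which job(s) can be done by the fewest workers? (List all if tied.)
Most versatile: W1, W4 (3 jobs); Least covered: J1, J2, J3 (3 workers)

Worker degrees (jobs they can do): W1:3, W2:2, W3:1, W4:3
Job degrees (workers who can do it): J1:3, J2:3, J3:3

Maximum worker degree is 3, achieved by: W1, W4
Minimum job degree is 3, achieved by: J1, J2, J3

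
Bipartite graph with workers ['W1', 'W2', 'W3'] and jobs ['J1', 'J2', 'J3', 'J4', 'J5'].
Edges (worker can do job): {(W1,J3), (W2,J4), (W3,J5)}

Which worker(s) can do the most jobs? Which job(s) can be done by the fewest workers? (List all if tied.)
Most versatile: W1, W2, W3 (1 jobs); Least covered: J1, J2 (0 workers)

Worker degrees (jobs they can do): W1:1, W2:1, W3:1
Job degrees (workers who can do it): J1:0, J2:0, J3:1, J4:1, J5:1

Maximum worker degree is 1, achieved by: W1, W2, W3
Minimum job degree is 0, achieved by: J1, J2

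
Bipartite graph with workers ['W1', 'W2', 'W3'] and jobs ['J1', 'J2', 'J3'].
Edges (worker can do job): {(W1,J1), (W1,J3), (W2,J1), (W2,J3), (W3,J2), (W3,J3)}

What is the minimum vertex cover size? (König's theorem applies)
Minimum vertex cover size = 3

By König's theorem: in bipartite graphs,
min vertex cover = max matching = 3

Maximum matching has size 3, so minimum vertex cover also has size 3.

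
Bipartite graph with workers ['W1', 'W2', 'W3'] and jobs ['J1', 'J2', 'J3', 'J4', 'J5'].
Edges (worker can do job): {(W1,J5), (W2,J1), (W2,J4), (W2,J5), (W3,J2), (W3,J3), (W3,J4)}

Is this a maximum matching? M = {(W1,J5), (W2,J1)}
No, size 2 is not maximum

Proposed matching has size 2.
Maximum matching size for this graph: 3.

This is NOT maximum - can be improved to size 3.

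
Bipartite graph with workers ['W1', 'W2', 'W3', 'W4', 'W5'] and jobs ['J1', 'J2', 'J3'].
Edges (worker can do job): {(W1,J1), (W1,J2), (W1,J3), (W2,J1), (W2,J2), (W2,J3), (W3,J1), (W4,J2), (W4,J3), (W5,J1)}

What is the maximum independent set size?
Maximum independent set = 5

By König's theorem:
- Min vertex cover = Max matching = 3
- Max independent set = Total vertices - Min vertex cover
- Max independent set = 8 - 3 = 5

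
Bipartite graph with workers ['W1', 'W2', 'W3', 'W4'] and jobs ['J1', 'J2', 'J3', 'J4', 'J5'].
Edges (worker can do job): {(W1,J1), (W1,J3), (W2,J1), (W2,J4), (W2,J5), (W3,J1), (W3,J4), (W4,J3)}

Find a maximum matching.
Matching: {(W1,J1), (W2,J5), (W3,J4), (W4,J3)}

Maximum matching (size 4):
  W1 → J1
  W2 → J5
  W3 → J4
  W4 → J3

Each worker is assigned to at most one job, and each job to at most one worker.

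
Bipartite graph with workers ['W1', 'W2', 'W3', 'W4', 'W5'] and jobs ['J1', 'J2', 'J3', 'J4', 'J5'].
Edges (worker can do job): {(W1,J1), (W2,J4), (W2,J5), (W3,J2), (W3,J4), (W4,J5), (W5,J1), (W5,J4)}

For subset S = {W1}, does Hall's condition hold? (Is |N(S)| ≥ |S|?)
Yes: |N(S)| = 1, |S| = 1

Subset S = {W1}
Neighbors N(S) = {J1}

|N(S)| = 1, |S| = 1
Hall's condition: |N(S)| ≥ |S| is satisfied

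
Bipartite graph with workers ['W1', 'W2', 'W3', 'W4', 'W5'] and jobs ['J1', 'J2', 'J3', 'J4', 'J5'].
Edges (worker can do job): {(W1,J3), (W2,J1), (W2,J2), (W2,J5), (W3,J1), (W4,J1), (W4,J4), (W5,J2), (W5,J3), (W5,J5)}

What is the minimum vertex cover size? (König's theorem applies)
Minimum vertex cover size = 5

By König's theorem: in bipartite graphs,
min vertex cover = max matching = 5

Maximum matching has size 5, so minimum vertex cover also has size 5.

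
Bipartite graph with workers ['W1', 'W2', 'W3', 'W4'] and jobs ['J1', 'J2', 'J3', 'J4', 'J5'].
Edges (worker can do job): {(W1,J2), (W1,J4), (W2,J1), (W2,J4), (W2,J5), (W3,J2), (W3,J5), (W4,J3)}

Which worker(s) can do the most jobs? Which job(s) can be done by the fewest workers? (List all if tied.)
Most versatile: W2 (3 jobs); Least covered: J1, J3 (1 workers)

Worker degrees (jobs they can do): W1:2, W2:3, W3:2, W4:1
Job degrees (workers who can do it): J1:1, J2:2, J3:1, J4:2, J5:2

Maximum worker degree is 3, achieved by: W2
Minimum job degree is 1, achieved by: J1, J3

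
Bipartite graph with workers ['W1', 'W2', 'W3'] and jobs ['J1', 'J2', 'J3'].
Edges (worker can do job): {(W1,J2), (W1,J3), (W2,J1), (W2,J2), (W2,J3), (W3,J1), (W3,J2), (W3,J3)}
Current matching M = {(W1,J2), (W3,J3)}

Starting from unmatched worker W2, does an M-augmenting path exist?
Yes: W2 → J3 → W3 → J1

An M-augmenting path alternates non-matching / matching edges, starting and ending at unmatched vertices.
Path: W2 → J3 → W3 → J1
(J1 is unmatched in M, so the path is augmenting.)
Flipping edges along this path would increase |M| from 2 to 3.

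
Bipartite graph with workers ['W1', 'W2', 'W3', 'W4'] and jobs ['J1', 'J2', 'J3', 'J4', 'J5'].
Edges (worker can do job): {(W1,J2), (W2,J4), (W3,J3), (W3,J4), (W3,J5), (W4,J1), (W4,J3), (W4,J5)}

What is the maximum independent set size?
Maximum independent set = 5

By König's theorem:
- Min vertex cover = Max matching = 4
- Max independent set = Total vertices - Min vertex cover
- Max independent set = 9 - 4 = 5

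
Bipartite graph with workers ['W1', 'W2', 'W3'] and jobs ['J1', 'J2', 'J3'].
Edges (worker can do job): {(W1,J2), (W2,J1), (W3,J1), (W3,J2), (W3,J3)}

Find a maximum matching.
Matching: {(W1,J2), (W2,J1), (W3,J3)}

Maximum matching (size 3):
  W1 → J2
  W2 → J1
  W3 → J3

Each worker is assigned to at most one job, and each job to at most one worker.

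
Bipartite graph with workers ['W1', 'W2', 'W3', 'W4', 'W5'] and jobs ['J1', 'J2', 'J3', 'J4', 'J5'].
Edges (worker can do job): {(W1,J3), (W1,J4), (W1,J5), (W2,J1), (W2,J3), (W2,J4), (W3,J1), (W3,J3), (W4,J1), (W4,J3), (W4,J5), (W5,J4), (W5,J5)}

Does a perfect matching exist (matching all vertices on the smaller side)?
No, maximum matching has size 4 < 5

Maximum matching has size 4, need 5 for perfect matching.
Unmatched workers: ['W2']
Unmatched jobs: ['J2']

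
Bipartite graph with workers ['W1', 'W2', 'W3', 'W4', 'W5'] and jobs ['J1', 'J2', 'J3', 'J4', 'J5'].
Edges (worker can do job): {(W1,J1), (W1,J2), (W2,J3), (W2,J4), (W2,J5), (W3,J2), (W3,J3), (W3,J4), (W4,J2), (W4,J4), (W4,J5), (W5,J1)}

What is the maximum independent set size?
Maximum independent set = 5

By König's theorem:
- Min vertex cover = Max matching = 5
- Max independent set = Total vertices - Min vertex cover
- Max independent set = 10 - 5 = 5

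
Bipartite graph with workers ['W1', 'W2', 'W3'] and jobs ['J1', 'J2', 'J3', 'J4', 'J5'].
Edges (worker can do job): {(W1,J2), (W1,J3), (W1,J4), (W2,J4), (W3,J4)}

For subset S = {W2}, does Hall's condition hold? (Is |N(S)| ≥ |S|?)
Yes: |N(S)| = 1, |S| = 1

Subset S = {W2}
Neighbors N(S) = {J4}

|N(S)| = 1, |S| = 1
Hall's condition: |N(S)| ≥ |S| is satisfied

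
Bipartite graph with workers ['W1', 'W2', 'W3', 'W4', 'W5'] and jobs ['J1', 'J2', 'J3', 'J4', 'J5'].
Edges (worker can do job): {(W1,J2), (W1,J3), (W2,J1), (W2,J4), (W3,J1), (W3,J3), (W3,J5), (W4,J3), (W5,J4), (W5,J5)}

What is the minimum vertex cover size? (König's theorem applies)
Minimum vertex cover size = 5

By König's theorem: in bipartite graphs,
min vertex cover = max matching = 5

Maximum matching has size 5, so minimum vertex cover also has size 5.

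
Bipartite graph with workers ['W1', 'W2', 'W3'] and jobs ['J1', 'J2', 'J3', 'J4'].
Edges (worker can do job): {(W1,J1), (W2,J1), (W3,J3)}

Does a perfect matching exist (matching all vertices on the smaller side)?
No, maximum matching has size 2 < 3

Maximum matching has size 2, need 3 for perfect matching.
Unmatched workers: ['W2']
Unmatched jobs: ['J2', 'J4']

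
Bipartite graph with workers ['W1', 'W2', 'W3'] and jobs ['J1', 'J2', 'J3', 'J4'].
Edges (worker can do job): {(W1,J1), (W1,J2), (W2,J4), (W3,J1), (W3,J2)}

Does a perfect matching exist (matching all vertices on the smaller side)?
Yes, perfect matching exists (size 3)

Perfect matching: {(W1,J1), (W2,J4), (W3,J2)}
All 3 vertices on the smaller side are matched.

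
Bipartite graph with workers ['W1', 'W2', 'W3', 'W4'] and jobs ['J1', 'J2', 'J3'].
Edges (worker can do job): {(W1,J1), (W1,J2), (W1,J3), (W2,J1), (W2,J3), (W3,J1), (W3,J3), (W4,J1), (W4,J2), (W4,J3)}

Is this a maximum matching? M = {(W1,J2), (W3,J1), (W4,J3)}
Yes, size 3 is maximum

Proposed matching has size 3.
Maximum matching size for this graph: 3.

This is a maximum matching.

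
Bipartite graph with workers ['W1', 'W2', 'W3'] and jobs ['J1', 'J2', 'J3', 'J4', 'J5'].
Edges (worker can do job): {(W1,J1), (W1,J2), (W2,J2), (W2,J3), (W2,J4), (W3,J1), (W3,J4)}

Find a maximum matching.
Matching: {(W1,J2), (W2,J3), (W3,J4)}

Maximum matching (size 3):
  W1 → J2
  W2 → J3
  W3 → J4

Each worker is assigned to at most one job, and each job to at most one worker.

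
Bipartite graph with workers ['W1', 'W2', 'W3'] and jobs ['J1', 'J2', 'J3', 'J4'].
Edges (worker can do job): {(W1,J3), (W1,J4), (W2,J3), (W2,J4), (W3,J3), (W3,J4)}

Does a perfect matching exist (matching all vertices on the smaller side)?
No, maximum matching has size 2 < 3

Maximum matching has size 2, need 3 for perfect matching.
Unmatched workers: ['W2']
Unmatched jobs: ['J1', 'J2']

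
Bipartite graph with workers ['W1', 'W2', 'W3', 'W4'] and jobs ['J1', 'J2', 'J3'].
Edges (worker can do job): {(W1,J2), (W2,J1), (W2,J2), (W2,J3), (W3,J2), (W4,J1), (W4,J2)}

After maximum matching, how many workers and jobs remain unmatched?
Unmatched: 1 workers, 0 jobs

Maximum matching size: 3
Workers: 4 total, 3 matched, 1 unmatched
Jobs: 3 total, 3 matched, 0 unmatched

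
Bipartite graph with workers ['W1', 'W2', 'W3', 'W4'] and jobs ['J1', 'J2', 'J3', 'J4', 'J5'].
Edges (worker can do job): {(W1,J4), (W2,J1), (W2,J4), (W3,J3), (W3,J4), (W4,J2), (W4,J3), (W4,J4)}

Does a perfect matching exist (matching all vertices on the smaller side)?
Yes, perfect matching exists (size 4)

Perfect matching: {(W1,J4), (W2,J1), (W3,J3), (W4,J2)}
All 4 vertices on the smaller side are matched.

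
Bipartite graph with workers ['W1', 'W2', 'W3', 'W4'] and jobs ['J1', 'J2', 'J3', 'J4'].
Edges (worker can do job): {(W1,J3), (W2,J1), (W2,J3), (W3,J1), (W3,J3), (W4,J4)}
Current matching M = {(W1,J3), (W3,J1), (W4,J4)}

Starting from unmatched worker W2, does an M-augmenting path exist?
No augmenting path from W2

Alternating search from W2 reaches jobs: {J1, J3}.
Every reachable job is already matched in M, and following those matched edges back to workers exposes no further unvisited jobs.
No M-augmenting path from W2 exists.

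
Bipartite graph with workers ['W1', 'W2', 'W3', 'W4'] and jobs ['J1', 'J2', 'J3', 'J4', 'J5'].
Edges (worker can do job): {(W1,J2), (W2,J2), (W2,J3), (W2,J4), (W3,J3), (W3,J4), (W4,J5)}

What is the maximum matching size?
Maximum matching size = 4

Maximum matching: {(W1,J2), (W2,J4), (W3,J3), (W4,J5)}
Size: 4

This assigns 4 workers to 4 distinct jobs.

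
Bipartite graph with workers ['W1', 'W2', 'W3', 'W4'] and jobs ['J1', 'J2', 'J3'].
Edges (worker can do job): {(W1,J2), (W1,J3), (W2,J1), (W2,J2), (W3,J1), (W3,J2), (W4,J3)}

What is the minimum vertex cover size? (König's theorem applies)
Minimum vertex cover size = 3

By König's theorem: in bipartite graphs,
min vertex cover = max matching = 3

Maximum matching has size 3, so minimum vertex cover also has size 3.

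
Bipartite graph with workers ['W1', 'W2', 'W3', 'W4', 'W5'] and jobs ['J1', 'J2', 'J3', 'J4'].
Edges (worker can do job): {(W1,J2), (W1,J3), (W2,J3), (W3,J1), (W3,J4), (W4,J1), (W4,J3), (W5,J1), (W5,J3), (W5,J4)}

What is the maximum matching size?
Maximum matching size = 4

Maximum matching: {(W1,J2), (W3,J1), (W4,J3), (W5,J4)}
Size: 4

This assigns 4 workers to 4 distinct jobs.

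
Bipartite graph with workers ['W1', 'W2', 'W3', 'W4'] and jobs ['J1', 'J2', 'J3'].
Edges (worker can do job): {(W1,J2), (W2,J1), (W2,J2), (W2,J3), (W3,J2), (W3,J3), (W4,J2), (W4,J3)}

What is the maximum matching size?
Maximum matching size = 3

Maximum matching: {(W2,J1), (W3,J3), (W4,J2)}
Size: 3

This assigns 3 workers to 3 distinct jobs.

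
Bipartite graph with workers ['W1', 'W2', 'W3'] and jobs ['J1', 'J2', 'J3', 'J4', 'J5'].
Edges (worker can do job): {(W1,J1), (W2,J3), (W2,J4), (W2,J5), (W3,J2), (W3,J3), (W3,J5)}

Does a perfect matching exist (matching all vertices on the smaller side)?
Yes, perfect matching exists (size 3)

Perfect matching: {(W1,J1), (W2,J3), (W3,J2)}
All 3 vertices on the smaller side are matched.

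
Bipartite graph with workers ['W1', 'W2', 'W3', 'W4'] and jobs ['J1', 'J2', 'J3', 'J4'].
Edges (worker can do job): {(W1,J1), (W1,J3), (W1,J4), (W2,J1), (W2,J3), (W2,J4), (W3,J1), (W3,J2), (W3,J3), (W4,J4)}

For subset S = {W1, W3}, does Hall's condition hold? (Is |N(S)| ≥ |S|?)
Yes: |N(S)| = 4, |S| = 2

Subset S = {W1, W3}
Neighbors N(S) = {J1, J2, J3, J4}

|N(S)| = 4, |S| = 2
Hall's condition: |N(S)| ≥ |S| is satisfied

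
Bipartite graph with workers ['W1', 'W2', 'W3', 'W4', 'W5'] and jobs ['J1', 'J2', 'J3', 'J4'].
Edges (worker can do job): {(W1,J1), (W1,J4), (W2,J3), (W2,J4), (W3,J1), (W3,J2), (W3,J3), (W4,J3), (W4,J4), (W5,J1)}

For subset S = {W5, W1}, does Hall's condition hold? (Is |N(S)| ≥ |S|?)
Yes: |N(S)| = 2, |S| = 2

Subset S = {W5, W1}
Neighbors N(S) = {J1, J4}

|N(S)| = 2, |S| = 2
Hall's condition: |N(S)| ≥ |S| is satisfied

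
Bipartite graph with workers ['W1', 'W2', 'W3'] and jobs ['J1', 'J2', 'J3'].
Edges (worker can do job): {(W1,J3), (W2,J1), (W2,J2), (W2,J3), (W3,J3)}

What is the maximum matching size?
Maximum matching size = 2

Maximum matching: {(W2,J1), (W3,J3)}
Size: 2

This assigns 2 workers to 2 distinct jobs.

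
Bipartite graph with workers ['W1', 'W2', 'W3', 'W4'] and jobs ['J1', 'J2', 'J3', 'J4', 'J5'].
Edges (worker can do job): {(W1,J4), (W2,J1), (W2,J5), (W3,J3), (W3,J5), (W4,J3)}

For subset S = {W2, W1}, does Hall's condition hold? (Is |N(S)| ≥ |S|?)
Yes: |N(S)| = 3, |S| = 2

Subset S = {W2, W1}
Neighbors N(S) = {J1, J4, J5}

|N(S)| = 3, |S| = 2
Hall's condition: |N(S)| ≥ |S| is satisfied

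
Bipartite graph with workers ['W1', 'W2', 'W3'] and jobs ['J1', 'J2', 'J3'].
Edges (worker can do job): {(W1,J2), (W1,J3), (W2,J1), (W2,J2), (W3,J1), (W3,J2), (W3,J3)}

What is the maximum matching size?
Maximum matching size = 3

Maximum matching: {(W1,J3), (W2,J2), (W3,J1)}
Size: 3

This assigns 3 workers to 3 distinct jobs.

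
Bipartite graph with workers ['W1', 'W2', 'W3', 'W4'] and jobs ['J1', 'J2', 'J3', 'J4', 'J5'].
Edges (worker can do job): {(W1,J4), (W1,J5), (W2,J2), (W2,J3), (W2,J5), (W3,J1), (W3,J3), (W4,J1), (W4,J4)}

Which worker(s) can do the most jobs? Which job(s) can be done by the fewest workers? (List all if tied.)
Most versatile: W2 (3 jobs); Least covered: J2 (1 workers)

Worker degrees (jobs they can do): W1:2, W2:3, W3:2, W4:2
Job degrees (workers who can do it): J1:2, J2:1, J3:2, J4:2, J5:2

Maximum worker degree is 3, achieved by: W2
Minimum job degree is 1, achieved by: J2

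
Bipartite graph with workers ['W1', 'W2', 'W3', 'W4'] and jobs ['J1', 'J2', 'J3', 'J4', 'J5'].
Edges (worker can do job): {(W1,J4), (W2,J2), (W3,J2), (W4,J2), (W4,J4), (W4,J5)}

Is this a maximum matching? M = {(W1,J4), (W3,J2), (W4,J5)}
Yes, size 3 is maximum

Proposed matching has size 3.
Maximum matching size for this graph: 3.

This is a maximum matching.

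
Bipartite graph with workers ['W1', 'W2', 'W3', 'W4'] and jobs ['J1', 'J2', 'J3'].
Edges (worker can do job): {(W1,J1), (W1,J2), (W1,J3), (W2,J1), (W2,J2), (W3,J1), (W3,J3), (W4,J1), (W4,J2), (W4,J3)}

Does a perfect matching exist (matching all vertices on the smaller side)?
Yes, perfect matching exists (size 3)

Perfect matching: {(W1,J2), (W3,J1), (W4,J3)}
All 3 vertices on the smaller side are matched.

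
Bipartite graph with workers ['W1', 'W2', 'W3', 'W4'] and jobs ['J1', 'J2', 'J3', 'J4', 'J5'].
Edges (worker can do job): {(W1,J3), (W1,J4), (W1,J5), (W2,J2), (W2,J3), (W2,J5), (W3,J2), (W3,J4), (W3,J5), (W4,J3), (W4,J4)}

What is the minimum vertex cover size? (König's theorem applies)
Minimum vertex cover size = 4

By König's theorem: in bipartite graphs,
min vertex cover = max matching = 4

Maximum matching has size 4, so minimum vertex cover also has size 4.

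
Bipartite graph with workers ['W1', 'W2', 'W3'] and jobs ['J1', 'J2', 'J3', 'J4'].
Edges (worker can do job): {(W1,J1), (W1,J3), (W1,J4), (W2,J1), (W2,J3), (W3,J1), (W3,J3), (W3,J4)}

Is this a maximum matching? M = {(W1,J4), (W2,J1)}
No, size 2 is not maximum

Proposed matching has size 2.
Maximum matching size for this graph: 3.

This is NOT maximum - can be improved to size 3.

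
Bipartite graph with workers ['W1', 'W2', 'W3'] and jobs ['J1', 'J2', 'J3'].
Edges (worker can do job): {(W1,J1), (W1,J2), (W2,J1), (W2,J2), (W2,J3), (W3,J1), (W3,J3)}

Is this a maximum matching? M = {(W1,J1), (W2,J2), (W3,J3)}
Yes, size 3 is maximum

Proposed matching has size 3.
Maximum matching size for this graph: 3.

This is a maximum matching.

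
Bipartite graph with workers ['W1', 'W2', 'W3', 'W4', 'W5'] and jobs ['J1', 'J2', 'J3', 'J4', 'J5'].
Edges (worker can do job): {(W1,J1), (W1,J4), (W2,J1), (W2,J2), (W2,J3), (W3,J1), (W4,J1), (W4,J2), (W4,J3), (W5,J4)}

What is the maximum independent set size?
Maximum independent set = 6

By König's theorem:
- Min vertex cover = Max matching = 4
- Max independent set = Total vertices - Min vertex cover
- Max independent set = 10 - 4 = 6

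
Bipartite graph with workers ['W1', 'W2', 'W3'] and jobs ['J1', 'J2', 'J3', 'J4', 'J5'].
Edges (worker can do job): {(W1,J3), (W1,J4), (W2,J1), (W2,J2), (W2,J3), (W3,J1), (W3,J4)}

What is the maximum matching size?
Maximum matching size = 3

Maximum matching: {(W1,J3), (W2,J1), (W3,J4)}
Size: 3

This assigns 3 workers to 3 distinct jobs.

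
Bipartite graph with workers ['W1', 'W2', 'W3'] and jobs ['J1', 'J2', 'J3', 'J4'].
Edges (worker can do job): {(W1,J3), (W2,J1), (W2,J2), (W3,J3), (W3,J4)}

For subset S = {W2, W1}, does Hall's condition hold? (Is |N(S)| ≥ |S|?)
Yes: |N(S)| = 3, |S| = 2

Subset S = {W2, W1}
Neighbors N(S) = {J1, J2, J3}

|N(S)| = 3, |S| = 2
Hall's condition: |N(S)| ≥ |S| is satisfied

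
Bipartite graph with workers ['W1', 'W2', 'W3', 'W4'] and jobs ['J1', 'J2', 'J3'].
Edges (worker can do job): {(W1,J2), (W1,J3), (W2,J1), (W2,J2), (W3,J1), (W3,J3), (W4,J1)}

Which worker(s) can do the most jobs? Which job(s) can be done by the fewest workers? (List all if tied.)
Most versatile: W1, W2, W3 (2 jobs); Least covered: J2, J3 (2 workers)

Worker degrees (jobs they can do): W1:2, W2:2, W3:2, W4:1
Job degrees (workers who can do it): J1:3, J2:2, J3:2

Maximum worker degree is 2, achieved by: W1, W2, W3
Minimum job degree is 2, achieved by: J2, J3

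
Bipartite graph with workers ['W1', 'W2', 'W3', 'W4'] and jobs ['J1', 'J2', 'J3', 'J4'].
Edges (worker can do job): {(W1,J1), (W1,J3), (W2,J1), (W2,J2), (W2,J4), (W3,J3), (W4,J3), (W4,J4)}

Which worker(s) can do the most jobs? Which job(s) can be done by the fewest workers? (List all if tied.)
Most versatile: W2 (3 jobs); Least covered: J2 (1 workers)

Worker degrees (jobs they can do): W1:2, W2:3, W3:1, W4:2
Job degrees (workers who can do it): J1:2, J2:1, J3:3, J4:2

Maximum worker degree is 3, achieved by: W2
Minimum job degree is 1, achieved by: J2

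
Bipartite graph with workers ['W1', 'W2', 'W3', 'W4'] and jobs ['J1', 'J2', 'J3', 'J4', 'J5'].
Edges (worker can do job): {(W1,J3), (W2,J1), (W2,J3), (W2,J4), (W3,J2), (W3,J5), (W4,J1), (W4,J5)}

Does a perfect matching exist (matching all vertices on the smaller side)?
Yes, perfect matching exists (size 4)

Perfect matching: {(W1,J3), (W2,J4), (W3,J5), (W4,J1)}
All 4 vertices on the smaller side are matched.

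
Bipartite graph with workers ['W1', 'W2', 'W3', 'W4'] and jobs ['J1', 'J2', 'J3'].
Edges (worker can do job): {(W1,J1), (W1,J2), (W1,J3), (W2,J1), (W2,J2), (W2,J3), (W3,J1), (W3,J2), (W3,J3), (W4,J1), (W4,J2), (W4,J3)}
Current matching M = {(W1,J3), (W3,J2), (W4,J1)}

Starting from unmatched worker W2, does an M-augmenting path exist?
No augmenting path from W2

Alternating search from W2 reaches jobs: {J1, J2, J3}.
Every reachable job is already matched in M, and following those matched edges back to workers exposes no further unvisited jobs.
No M-augmenting path from W2 exists.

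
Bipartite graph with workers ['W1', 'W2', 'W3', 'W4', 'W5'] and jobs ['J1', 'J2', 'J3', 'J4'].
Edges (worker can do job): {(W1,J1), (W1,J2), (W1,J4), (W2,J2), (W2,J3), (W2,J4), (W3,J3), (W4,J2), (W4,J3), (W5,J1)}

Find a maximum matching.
Matching: {(W1,J4), (W3,J3), (W4,J2), (W5,J1)}

Maximum matching (size 4):
  W1 → J4
  W3 → J3
  W4 → J2
  W5 → J1

Each worker is assigned to at most one job, and each job to at most one worker.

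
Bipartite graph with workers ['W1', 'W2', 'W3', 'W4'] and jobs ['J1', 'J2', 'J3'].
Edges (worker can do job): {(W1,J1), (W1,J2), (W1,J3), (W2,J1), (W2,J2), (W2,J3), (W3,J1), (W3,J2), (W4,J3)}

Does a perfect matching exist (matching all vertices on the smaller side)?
Yes, perfect matching exists (size 3)

Perfect matching: {(W1,J2), (W3,J1), (W4,J3)}
All 3 vertices on the smaller side are matched.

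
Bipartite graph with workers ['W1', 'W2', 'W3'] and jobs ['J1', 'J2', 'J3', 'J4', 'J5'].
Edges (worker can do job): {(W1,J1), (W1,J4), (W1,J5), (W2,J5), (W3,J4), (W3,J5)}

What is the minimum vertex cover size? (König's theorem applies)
Minimum vertex cover size = 3

By König's theorem: in bipartite graphs,
min vertex cover = max matching = 3

Maximum matching has size 3, so minimum vertex cover also has size 3.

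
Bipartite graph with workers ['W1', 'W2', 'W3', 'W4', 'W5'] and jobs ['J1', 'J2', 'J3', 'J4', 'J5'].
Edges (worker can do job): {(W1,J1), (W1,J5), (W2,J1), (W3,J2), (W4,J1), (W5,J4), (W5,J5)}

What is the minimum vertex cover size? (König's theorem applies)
Minimum vertex cover size = 4

By König's theorem: in bipartite graphs,
min vertex cover = max matching = 4

Maximum matching has size 4, so minimum vertex cover also has size 4.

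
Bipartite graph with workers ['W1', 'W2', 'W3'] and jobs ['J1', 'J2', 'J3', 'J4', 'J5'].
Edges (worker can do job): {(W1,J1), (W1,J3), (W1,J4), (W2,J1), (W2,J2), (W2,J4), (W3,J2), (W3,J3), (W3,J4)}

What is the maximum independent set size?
Maximum independent set = 5

By König's theorem:
- Min vertex cover = Max matching = 3
- Max independent set = Total vertices - Min vertex cover
- Max independent set = 8 - 3 = 5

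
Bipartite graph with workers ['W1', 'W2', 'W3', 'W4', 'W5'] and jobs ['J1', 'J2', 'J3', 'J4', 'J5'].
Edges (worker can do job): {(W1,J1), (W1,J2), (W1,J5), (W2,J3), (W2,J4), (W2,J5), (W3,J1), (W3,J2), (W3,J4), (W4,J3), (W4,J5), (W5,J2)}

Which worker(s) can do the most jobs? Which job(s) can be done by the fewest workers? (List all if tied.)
Most versatile: W1, W2, W3 (3 jobs); Least covered: J1, J3, J4 (2 workers)

Worker degrees (jobs they can do): W1:3, W2:3, W3:3, W4:2, W5:1
Job degrees (workers who can do it): J1:2, J2:3, J3:2, J4:2, J5:3

Maximum worker degree is 3, achieved by: W1, W2, W3
Minimum job degree is 2, achieved by: J1, J3, J4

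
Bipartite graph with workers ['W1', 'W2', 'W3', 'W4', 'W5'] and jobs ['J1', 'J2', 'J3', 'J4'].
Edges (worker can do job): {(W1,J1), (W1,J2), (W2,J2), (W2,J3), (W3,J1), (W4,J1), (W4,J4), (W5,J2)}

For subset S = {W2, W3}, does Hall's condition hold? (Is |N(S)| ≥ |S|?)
Yes: |N(S)| = 3, |S| = 2

Subset S = {W2, W3}
Neighbors N(S) = {J1, J2, J3}

|N(S)| = 3, |S| = 2
Hall's condition: |N(S)| ≥ |S| is satisfied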